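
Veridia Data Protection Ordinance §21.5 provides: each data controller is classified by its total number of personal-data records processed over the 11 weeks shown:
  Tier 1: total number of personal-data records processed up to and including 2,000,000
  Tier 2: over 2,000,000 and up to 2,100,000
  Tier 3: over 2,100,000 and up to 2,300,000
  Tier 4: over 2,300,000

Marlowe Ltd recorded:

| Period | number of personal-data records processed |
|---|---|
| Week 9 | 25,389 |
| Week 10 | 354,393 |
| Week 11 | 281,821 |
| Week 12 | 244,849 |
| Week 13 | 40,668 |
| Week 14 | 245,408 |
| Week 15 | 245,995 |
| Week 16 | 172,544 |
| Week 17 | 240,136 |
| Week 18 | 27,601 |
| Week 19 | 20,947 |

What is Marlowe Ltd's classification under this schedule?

Tier 1

Total number of personal-data records processed: 25,389 + 354,393 + 281,821 + 244,849 + 40,668 + 245,408 + 245,995 + 172,544 + 240,136 + 27,601 + 20,947 = 1,899,751.
1,899,751 ≤ 2,000,000, so Tier 1 applies.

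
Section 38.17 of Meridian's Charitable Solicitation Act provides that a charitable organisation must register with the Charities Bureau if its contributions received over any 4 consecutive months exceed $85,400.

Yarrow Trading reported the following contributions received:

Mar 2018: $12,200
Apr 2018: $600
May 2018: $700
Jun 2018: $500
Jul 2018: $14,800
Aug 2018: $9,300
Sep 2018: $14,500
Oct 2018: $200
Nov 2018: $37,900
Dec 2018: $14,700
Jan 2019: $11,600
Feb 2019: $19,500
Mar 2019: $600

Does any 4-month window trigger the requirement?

Mar 2018–Jun 2018: $12,200 + $600 + $700 + $500 = $14,000 (under)
Apr 2018–Jul 2018: $600 + $700 + $500 + $14,800 = $16,600 (under)
May 2018–Aug 2018: $700 + $500 + $14,800 + $9,300 = $25,300 (under)
Jun 2018–Sep 2018: $500 + $14,800 + $9,300 + $14,500 = $39,100 (under)
Jul 2018–Oct 2018: $14,800 + $9,300 + $14,500 + $200 = $38,800 (under)
Aug 2018–Nov 2018: $9,300 + $14,500 + $200 + $37,900 = $61,900 (under)
Sep 2018–Dec 2018: $14,500 + $200 + $37,900 + $14,700 = $67,300 (under)
Oct 2018–Jan 2019: $200 + $37,900 + $14,700 + $11,600 = $64,400 (under)
Nov 2018–Feb 2019: $37,900 + $14,700 + $11,600 + $19,500 = $83,700 (under)
Dec 2018–Mar 2019: $14,700 + $11,600 + $19,500 + $600 = $46,400 (under)
No window exceeds $85,400.

No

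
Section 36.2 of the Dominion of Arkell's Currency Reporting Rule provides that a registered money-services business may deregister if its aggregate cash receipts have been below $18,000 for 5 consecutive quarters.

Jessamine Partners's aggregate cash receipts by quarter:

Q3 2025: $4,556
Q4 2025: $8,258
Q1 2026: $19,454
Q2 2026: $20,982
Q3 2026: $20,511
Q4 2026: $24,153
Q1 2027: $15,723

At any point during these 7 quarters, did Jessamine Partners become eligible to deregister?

Quarters below $18,000: Q3 2025, Q4 2025, Q1 2027.
Longest run of consecutive quarters below the threshold: 2.
2 < 5, so Jessamine Partners never became eligible.

No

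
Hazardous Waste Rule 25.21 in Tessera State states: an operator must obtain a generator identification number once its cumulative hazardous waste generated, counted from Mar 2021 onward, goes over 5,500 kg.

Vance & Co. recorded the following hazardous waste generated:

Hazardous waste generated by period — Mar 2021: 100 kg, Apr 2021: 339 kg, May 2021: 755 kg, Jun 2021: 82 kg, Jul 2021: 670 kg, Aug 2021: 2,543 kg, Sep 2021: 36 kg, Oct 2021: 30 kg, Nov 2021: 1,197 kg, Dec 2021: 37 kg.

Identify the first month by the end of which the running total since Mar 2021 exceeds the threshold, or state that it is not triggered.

Through Mar 2021: 100 kg
Through Apr 2021: 439 kg
Through May 2021: 1,194 kg
Through Jun 2021: 1,276 kg
Through Jul 2021: 1,946 kg
Through Aug 2021: 4,489 kg
Through Sep 2021: 4,525 kg
Through Oct 2021: 4,555 kg
Through Nov 2021: 5,752 kg ← exceeds threshold

Nov 2021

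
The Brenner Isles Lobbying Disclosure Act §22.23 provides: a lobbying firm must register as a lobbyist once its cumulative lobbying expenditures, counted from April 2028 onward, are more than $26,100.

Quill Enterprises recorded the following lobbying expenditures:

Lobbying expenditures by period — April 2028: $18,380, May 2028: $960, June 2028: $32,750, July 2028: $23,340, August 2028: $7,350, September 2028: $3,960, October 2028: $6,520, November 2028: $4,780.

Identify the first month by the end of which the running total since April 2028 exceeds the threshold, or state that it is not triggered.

Through April 2028: $18,380
Through May 2028: $19,340
Through June 2028: $52,090 ← exceeds threshold

June 2028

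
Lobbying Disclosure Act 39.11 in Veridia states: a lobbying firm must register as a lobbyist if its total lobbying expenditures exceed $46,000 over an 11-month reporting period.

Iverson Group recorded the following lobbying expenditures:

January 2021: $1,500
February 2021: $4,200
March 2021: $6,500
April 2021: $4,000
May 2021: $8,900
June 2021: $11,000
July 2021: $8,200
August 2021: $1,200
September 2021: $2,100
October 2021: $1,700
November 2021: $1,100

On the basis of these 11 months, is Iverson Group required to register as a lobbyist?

Total lobbying expenditures: $1,500 + $4,200 + $6,500 + $4,000 + $8,900 + $11,000 + $8,200 + $1,200 + $2,100 + $1,700 + $1,100 = $50,400.
$50,400 > $46,000, so the threshold is exceeded.

Yes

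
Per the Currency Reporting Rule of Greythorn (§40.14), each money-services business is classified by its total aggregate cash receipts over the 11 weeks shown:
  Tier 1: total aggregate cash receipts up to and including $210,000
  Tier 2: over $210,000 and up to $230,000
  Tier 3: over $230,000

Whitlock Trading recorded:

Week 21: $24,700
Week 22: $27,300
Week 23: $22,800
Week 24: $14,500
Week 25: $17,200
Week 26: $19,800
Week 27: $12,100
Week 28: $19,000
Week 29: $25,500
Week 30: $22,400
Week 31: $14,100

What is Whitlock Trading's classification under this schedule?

Total aggregate cash receipts: $24,700 + $27,300 + $22,800 + $14,500 + $17,200 + $19,800 + $12,100 + $19,000 + $25,500 + $22,400 + $14,100 = $219,400.
$210,000 < $219,400 ≤ $230,000, so Tier 2 applies.

Tier 2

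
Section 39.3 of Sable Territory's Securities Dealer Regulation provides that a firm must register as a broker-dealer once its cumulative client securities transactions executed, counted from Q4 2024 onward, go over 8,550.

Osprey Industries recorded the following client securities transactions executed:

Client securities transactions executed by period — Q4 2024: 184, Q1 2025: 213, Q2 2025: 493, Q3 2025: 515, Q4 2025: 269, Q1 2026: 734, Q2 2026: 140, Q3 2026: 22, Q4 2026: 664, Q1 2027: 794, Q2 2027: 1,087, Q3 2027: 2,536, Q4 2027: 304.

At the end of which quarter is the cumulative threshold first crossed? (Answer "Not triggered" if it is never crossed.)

Not triggered

Through Q4 2024: 184
Through Q1 2025: 397
Through Q2 2025: 890
Through Q3 2025: 1,405
Through Q4 2025: 1,674
Through Q1 2026: 2,408
Through Q2 2026: 2,548
Through Q3 2026: 2,570
Through Q4 2026: 3,234
Through Q1 2027: 4,028
Through Q2 2027: 5,115
Through Q3 2027: 7,651
Through Q4 2027: 7,955
Final cumulative total 7,955 ≤ 8,550; the threshold is never exceeded.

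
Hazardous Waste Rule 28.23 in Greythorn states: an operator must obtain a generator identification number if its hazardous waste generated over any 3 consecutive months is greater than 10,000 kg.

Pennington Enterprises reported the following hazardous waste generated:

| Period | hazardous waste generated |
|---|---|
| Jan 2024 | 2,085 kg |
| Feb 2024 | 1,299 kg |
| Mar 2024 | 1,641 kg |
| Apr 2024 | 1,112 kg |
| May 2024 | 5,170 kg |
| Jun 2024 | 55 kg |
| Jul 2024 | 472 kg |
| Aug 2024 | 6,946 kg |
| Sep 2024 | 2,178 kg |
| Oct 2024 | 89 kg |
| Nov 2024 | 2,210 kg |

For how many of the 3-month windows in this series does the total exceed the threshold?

Jan 2024–Mar 2024: 2,085 kg + 1,299 kg + 1,641 kg = 5,025 kg (under)
Feb 2024–Apr 2024: 1,299 kg + 1,641 kg + 1,112 kg = 4,052 kg (under)
Mar 2024–May 2024: 1,641 kg + 1,112 kg + 5,170 kg = 7,923 kg (under)
Apr 2024–Jun 2024: 1,112 kg + 5,170 kg + 55 kg = 6,337 kg (under)
May 2024–Jul 2024: 5,170 kg + 55 kg + 472 kg = 5,697 kg (under)
Jun 2024–Aug 2024: 55 kg + 472 kg + 6,946 kg = 7,473 kg (under)
Jul 2024–Sep 2024: 472 kg + 6,946 kg + 2,178 kg = 9,596 kg (under)
Aug 2024–Oct 2024: 6,946 kg + 2,178 kg + 89 kg = 9,213 kg (under)
Sep 2024–Nov 2024: 2,178 kg + 89 kg + 2,210 kg = 4,477 kg (under)
0 windows exceed the threshold.

0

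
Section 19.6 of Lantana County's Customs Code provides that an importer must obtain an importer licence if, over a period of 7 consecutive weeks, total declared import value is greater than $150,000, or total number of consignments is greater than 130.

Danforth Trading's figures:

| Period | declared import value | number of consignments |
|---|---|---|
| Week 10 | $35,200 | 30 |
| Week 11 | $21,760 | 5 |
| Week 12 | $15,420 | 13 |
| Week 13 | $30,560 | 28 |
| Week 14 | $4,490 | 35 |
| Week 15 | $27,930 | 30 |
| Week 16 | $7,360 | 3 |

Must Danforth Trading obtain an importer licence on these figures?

Yes

Total declared import value: $35,200 + $21,760 + $15,420 + $30,560 + $4,490 + $27,930 + $7,360 = $142,720 (≤ $150,000).
Total number of consignments: 30 + 5 + 13 + 28 + 35 + 30 + 3 = 144 (> 130).
The test is 'or': at least one threshold is exceeded.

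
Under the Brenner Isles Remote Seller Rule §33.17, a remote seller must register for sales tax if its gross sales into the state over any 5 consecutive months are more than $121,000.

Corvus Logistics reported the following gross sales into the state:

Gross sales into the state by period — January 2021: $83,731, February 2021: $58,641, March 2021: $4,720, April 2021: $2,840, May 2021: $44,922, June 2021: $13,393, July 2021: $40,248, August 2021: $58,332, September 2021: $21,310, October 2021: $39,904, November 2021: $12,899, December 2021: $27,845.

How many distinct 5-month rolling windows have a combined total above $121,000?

7

January 2021–May 2021: $83,731 + $58,641 + $4,720 + $2,840 + $44,922 = $194,854 (over)
February 2021–June 2021: $58,641 + $4,720 + $2,840 + $44,922 + $13,393 = $124,516 (over)
March 2021–July 2021: $4,720 + $2,840 + $44,922 + $13,393 + $40,248 = $106,123 (under)
April 2021–August 2021: $2,840 + $44,922 + $13,393 + $40,248 + $58,332 = $159,735 (over)
May 2021–September 2021: $44,922 + $13,393 + $40,248 + $58,332 + $21,310 = $178,205 (over)
June 2021–October 2021: $13,393 + $40,248 + $58,332 + $21,310 + $39,904 = $173,187 (over)
July 2021–November 2021: $40,248 + $58,332 + $21,310 + $39,904 + $12,899 = $172,693 (over)
August 2021–December 2021: $58,332 + $21,310 + $39,904 + $12,899 + $27,845 = $160,290 (over)
7 windows exceed the threshold.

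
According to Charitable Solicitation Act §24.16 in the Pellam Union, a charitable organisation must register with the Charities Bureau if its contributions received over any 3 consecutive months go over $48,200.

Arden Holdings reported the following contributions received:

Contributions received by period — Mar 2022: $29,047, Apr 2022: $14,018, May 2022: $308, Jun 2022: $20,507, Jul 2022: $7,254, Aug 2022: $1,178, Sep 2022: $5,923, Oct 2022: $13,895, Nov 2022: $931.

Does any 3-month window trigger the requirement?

Mar 2022–May 2022: $29,047 + $14,018 + $308 = $43,373 (under)
Apr 2022–Jun 2022: $14,018 + $308 + $20,507 = $34,833 (under)
May 2022–Jul 2022: $308 + $20,507 + $7,254 = $28,069 (under)
Jun 2022–Aug 2022: $20,507 + $7,254 + $1,178 = $28,939 (under)
Jul 2022–Sep 2022: $7,254 + $1,178 + $5,923 = $14,355 (under)
Aug 2022–Oct 2022: $1,178 + $5,923 + $13,895 = $20,996 (under)
Sep 2022–Nov 2022: $5,923 + $13,895 + $931 = $20,749 (under)
No window exceeds $48,200.

No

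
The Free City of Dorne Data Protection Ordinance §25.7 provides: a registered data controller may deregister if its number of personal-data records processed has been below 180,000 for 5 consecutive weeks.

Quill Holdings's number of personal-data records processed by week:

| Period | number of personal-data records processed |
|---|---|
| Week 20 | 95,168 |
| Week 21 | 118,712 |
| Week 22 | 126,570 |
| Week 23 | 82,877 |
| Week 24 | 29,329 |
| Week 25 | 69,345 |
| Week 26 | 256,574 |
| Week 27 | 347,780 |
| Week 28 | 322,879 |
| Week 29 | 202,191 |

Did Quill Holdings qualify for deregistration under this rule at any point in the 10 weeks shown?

Yes

Weeks below 180,000: Week 20, Week 21, Week 22, Week 23, Week 24, Week 25.
Longest run of consecutive weeks below the threshold: 6.
6 ≥ 5, so Quill Holdings became eligible.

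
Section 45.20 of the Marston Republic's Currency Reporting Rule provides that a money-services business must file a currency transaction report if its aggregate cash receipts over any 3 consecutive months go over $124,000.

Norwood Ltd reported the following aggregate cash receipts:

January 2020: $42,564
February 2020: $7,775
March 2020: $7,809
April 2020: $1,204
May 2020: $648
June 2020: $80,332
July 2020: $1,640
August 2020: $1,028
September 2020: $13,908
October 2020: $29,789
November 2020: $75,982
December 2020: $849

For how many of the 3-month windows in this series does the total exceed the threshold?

January 2020–March 2020: $42,564 + $7,775 + $7,809 = $58,148 (under)
February 2020–April 2020: $7,775 + $7,809 + $1,204 = $16,788 (under)
March 2020–May 2020: $7,809 + $1,204 + $648 = $9,661 (under)
April 2020–June 2020: $1,204 + $648 + $80,332 = $82,184 (under)
May 2020–July 2020: $648 + $80,332 + $1,640 = $82,620 (under)
June 2020–August 2020: $80,332 + $1,640 + $1,028 = $83,000 (under)
July 2020–September 2020: $1,640 + $1,028 + $13,908 = $16,576 (under)
August 2020–October 2020: $1,028 + $13,908 + $29,789 = $44,725 (under)
September 2020–November 2020: $13,908 + $29,789 + $75,982 = $119,679 (under)
October 2020–December 2020: $29,789 + $75,982 + $849 = $106,620 (under)
0 windows exceed the threshold.

0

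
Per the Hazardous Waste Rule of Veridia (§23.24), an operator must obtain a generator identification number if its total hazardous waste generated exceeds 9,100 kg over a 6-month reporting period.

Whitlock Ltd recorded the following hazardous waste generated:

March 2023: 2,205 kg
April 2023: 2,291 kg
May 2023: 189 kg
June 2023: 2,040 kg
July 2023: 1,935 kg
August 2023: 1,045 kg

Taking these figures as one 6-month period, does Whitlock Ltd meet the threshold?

Total hazardous waste generated: 2,205 kg + 2,291 kg + 189 kg + 2,040 kg + 1,935 kg + 1,045 kg = 9,705 kg.
9,705 kg > 9,100 kg, so the threshold is exceeded.

Yes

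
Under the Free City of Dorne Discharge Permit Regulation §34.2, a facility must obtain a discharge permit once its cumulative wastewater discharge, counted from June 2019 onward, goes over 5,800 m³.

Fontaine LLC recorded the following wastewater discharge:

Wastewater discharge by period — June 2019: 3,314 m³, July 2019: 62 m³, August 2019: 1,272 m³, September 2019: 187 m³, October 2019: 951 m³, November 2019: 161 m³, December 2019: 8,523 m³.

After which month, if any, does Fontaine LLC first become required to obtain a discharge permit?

November 2019

Through June 2019: 3,314 m³
Through July 2019: 3,376 m³
Through August 2019: 4,648 m³
Through September 2019: 4,835 m³
Through October 2019: 5,786 m³
Through November 2019: 5,947 m³ ← exceeds threshold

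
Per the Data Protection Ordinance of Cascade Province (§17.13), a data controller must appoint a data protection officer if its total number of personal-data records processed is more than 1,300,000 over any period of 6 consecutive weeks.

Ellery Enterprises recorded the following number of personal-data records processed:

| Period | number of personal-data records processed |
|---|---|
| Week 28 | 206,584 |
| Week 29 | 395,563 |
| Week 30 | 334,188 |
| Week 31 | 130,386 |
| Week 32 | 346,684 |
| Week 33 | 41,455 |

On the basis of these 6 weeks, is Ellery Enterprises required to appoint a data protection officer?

Total number of personal-data records processed: 206,584 + 395,563 + 334,188 + 130,386 + 346,684 + 41,455 = 1,454,860.
1,454,860 > 1,300,000, so the threshold is exceeded.

Yes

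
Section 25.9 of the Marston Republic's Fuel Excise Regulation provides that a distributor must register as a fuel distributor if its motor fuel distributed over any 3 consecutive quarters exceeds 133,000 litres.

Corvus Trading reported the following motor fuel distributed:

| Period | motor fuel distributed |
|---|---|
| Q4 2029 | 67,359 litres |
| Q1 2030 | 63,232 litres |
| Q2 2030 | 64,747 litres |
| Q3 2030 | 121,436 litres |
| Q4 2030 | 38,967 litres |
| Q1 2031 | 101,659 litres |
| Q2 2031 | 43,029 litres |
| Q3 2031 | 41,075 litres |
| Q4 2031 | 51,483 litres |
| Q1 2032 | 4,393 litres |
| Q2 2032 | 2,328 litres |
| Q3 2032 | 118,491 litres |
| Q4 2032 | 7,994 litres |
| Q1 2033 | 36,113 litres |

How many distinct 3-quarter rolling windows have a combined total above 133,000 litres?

8

Q4 2029–Q2 2030: 67,359 litres + 63,232 litres + 64,747 litres = 195,338 litres (over)
Q1 2030–Q3 2030: 63,232 litres + 64,747 litres + 121,436 litres = 249,415 litres (over)
Q2 2030–Q4 2030: 64,747 litres + 121,436 litres + 38,967 litres = 225,150 litres (over)
Q3 2030–Q1 2031: 121,436 litres + 38,967 litres + 101,659 litres = 262,062 litres (over)
Q4 2030–Q2 2031: 38,967 litres + 101,659 litres + 43,029 litres = 183,655 litres (over)
Q1 2031–Q3 2031: 101,659 litres + 43,029 litres + 41,075 litres = 185,763 litres (over)
Q2 2031–Q4 2031: 43,029 litres + 41,075 litres + 51,483 litres = 135,587 litres (over)
Q3 2031–Q1 2032: 41,075 litres + 51,483 litres + 4,393 litres = 96,951 litres (under)
Q4 2031–Q2 2032: 51,483 litres + 4,393 litres + 2,328 litres = 58,204 litres (under)
Q1 2032–Q3 2032: 4,393 litres + 2,328 litres + 118,491 litres = 125,212 litres (under)
Q2 2032–Q4 2032: 2,328 litres + 118,491 litres + 7,994 litres = 128,813 litres (under)
Q3 2032–Q1 2033: 118,491 litres + 7,994 litres + 36,113 litres = 162,598 litres (over)
8 windows exceed the threshold.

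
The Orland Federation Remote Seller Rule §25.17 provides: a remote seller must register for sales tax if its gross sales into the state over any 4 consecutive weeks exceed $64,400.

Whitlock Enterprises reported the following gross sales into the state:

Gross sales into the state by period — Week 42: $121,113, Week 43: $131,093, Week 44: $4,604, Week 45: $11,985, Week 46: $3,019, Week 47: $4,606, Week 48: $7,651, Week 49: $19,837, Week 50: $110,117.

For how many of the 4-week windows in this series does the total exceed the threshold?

3

Week 42–Week 45: $121,113 + $131,093 + $4,604 + $11,985 = $268,795 (over)
Week 43–Week 46: $131,093 + $4,604 + $11,985 + $3,019 = $150,701 (over)
Week 44–Week 47: $4,604 + $11,985 + $3,019 + $4,606 = $24,214 (under)
Week 45–Week 48: $11,985 + $3,019 + $4,606 + $7,651 = $27,261 (under)
Week 46–Week 49: $3,019 + $4,606 + $7,651 + $19,837 = $35,113 (under)
Week 47–Week 50: $4,606 + $7,651 + $19,837 + $110,117 = $142,211 (over)
3 windows exceed the threshold.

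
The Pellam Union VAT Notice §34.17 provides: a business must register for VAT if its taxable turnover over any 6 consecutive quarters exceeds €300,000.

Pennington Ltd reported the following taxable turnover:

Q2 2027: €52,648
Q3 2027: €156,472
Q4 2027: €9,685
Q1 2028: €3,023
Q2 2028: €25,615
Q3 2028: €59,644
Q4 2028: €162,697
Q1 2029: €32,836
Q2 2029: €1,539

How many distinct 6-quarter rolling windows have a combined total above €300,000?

2

Q2 2027–Q3 2028: €52,648 + €156,472 + €9,685 + €3,023 + €25,615 + €59,644 = €307,087 (over)
Q3 2027–Q4 2028: €156,472 + €9,685 + €3,023 + €25,615 + €59,644 + €162,697 = €417,136 (over)
Q4 2027–Q1 2029: €9,685 + €3,023 + €25,615 + €59,644 + €162,697 + €32,836 = €293,500 (under)
Q1 2028–Q2 2029: €3,023 + €25,615 + €59,644 + €162,697 + €32,836 + €1,539 = €285,354 (under)
2 windows exceed the threshold.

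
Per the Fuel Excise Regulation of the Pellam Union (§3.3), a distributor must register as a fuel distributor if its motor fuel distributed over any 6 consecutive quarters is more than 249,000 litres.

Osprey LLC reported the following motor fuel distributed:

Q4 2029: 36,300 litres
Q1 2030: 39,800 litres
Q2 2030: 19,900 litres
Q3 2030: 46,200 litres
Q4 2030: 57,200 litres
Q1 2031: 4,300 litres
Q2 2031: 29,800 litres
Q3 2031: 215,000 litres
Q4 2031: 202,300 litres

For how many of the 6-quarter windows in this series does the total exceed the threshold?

2

Q4 2029–Q1 2031: 36,300 litres + 39,800 litres + 19,900 litres + 46,200 litres + 57,200 litres + 4,300 litres = 203,700 litres (under)
Q1 2030–Q2 2031: 39,800 litres + 19,900 litres + 46,200 litres + 57,200 litres + 4,300 litres + 29,800 litres = 197,200 litres (under)
Q2 2030–Q3 2031: 19,900 litres + 46,200 litres + 57,200 litres + 4,300 litres + 29,800 litres + 215,000 litres = 372,400 litres (over)
Q3 2030–Q4 2031: 46,200 litres + 57,200 litres + 4,300 litres + 29,800 litres + 215,000 litres + 202,300 litres = 554,800 litres (over)
2 windows exceed the threshold.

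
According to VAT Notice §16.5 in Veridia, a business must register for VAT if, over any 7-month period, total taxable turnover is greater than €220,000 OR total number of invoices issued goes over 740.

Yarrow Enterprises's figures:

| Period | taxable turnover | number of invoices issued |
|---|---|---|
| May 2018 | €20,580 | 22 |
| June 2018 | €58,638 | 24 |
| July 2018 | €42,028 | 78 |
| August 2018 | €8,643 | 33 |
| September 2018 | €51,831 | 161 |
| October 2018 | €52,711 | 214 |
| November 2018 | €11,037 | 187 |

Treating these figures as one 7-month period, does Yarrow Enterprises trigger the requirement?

Total taxable turnover: €20,580 + €58,638 + €42,028 + €8,643 + €51,831 + €52,711 + €11,037 = €245,468 (> €220,000).
Total number of invoices issued: 22 + 24 + 78 + 33 + 161 + 214 + 187 = 719 (≤ 740).
The test is 'or': at least one threshold is exceeded.

Yes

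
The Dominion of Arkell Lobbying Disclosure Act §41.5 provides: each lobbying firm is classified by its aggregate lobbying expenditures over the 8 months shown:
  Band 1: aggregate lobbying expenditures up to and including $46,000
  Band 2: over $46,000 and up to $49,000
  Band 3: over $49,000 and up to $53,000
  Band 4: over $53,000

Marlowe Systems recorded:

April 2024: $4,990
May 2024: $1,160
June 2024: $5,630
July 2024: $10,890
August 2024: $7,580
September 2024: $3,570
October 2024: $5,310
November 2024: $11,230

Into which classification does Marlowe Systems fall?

Aggregate lobbying expenditures: $4,990 + $1,160 + $5,630 + $10,890 + $7,580 + $3,570 + $5,310 + $11,230 = $50,360.
$49,000 < $50,360 ≤ $53,000, so Band 3 applies.

Band 3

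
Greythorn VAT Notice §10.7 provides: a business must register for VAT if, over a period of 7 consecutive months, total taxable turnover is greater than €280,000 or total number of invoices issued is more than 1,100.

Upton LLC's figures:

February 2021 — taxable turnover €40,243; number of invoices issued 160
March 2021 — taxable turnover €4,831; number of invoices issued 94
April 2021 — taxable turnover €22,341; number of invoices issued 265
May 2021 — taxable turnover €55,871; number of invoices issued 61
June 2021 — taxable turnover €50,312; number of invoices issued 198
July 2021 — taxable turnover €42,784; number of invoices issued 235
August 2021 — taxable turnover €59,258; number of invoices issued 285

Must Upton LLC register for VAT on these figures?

Total taxable turnover: €40,243 + €4,831 + €22,341 + €55,871 + €50,312 + €42,784 + €59,258 = €275,640 (≤ €280,000).
Total number of invoices issued: 160 + 94 + 265 + 61 + 198 + 235 + 285 = 1,298 (> 1,100).
The test is 'or': at least one threshold is exceeded.

Yes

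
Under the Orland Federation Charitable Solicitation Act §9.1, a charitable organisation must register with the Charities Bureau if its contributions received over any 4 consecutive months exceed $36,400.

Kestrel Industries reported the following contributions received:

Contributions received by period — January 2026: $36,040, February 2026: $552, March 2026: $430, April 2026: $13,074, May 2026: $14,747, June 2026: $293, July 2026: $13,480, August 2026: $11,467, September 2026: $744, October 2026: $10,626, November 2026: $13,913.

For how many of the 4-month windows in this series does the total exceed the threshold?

4

January 2026–April 2026: $36,040 + $552 + $430 + $13,074 = $50,096 (over)
February 2026–May 2026: $552 + $430 + $13,074 + $14,747 = $28,803 (under)
March 2026–June 2026: $430 + $13,074 + $14,747 + $293 = $28,544 (under)
April 2026–July 2026: $13,074 + $14,747 + $293 + $13,480 = $41,594 (over)
May 2026–August 2026: $14,747 + $293 + $13,480 + $11,467 = $39,987 (over)
June 2026–September 2026: $293 + $13,480 + $11,467 + $744 = $25,984 (under)
July 2026–October 2026: $13,480 + $11,467 + $744 + $10,626 = $36,317 (under)
August 2026–November 2026: $11,467 + $744 + $10,626 + $13,913 = $36,750 (over)
4 windows exceed the threshold.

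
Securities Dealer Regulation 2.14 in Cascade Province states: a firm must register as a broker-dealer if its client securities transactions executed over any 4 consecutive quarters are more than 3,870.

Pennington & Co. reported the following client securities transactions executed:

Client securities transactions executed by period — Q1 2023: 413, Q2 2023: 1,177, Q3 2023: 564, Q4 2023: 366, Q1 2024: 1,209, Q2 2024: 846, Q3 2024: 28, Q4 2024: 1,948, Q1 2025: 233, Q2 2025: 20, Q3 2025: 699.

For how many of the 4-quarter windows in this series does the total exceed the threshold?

Q1 2023–Q4 2023: 413 + 1,177 + 564 + 366 = 2,520 (under)
Q2 2023–Q1 2024: 1,177 + 564 + 366 + 1,209 = 3,316 (under)
Q3 2023–Q2 2024: 564 + 366 + 1,209 + 846 = 2,985 (under)
Q4 2023–Q3 2024: 366 + 1,209 + 846 + 28 = 2,449 (under)
Q1 2024–Q4 2024: 1,209 + 846 + 28 + 1,948 = 4,031 (over)
Q2 2024–Q1 2025: 846 + 28 + 1,948 + 233 = 3,055 (under)
Q3 2024–Q2 2025: 28 + 1,948 + 233 + 20 = 2,229 (under)
Q4 2024–Q3 2025: 1,948 + 233 + 20 + 699 = 2,900 (under)
1 window exceeds the threshold.

1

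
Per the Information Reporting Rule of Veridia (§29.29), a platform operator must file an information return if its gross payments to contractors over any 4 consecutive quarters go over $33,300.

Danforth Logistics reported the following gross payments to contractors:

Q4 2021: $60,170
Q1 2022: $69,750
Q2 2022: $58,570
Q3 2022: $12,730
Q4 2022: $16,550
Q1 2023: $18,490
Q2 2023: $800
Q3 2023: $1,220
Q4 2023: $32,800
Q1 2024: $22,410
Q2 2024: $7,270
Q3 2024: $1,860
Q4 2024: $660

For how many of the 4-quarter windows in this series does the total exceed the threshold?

9

Q4 2021–Q3 2022: $60,170 + $69,750 + $58,570 + $12,730 = $201,220 (over)
Q1 2022–Q4 2022: $69,750 + $58,570 + $12,730 + $16,550 = $157,600 (over)
Q2 2022–Q1 2023: $58,570 + $12,730 + $16,550 + $18,490 = $106,340 (over)
Q3 2022–Q2 2023: $12,730 + $16,550 + $18,490 + $800 = $48,570 (over)
Q4 2022–Q3 2023: $16,550 + $18,490 + $800 + $1,220 = $37,060 (over)
Q1 2023–Q4 2023: $18,490 + $800 + $1,220 + $32,800 = $53,310 (over)
Q2 2023–Q1 2024: $800 + $1,220 + $32,800 + $22,410 = $57,230 (over)
Q3 2023–Q2 2024: $1,220 + $32,800 + $22,410 + $7,270 = $63,700 (over)
Q4 2023–Q3 2024: $32,800 + $22,410 + $7,270 + $1,860 = $64,340 (over)
Q1 2024–Q4 2024: $22,410 + $7,270 + $1,860 + $660 = $32,200 (under)
9 windows exceed the threshold.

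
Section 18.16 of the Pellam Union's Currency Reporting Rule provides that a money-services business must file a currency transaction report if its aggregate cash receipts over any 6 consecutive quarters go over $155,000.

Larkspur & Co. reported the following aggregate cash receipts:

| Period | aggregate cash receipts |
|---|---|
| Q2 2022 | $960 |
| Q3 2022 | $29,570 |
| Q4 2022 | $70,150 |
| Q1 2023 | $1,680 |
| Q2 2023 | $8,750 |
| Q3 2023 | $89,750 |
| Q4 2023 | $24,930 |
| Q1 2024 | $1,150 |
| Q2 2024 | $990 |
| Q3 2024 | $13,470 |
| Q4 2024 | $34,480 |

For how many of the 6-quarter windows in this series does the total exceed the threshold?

Q2 2022–Q3 2023: $960 + $29,570 + $70,150 + $1,680 + $8,750 + $89,750 = $200,860 (over)
Q3 2022–Q4 2023: $29,570 + $70,150 + $1,680 + $8,750 + $89,750 + $24,930 = $224,830 (over)
Q4 2022–Q1 2024: $70,150 + $1,680 + $8,750 + $89,750 + $24,930 + $1,150 = $196,410 (over)
Q1 2023–Q2 2024: $1,680 + $8,750 + $89,750 + $24,930 + $1,150 + $990 = $127,250 (under)
Q2 2023–Q3 2024: $8,750 + $89,750 + $24,930 + $1,150 + $990 + $13,470 = $139,040 (under)
Q3 2023–Q4 2024: $89,750 + $24,930 + $1,150 + $990 + $13,470 + $34,480 = $164,770 (over)
4 windows exceed the threshold.

4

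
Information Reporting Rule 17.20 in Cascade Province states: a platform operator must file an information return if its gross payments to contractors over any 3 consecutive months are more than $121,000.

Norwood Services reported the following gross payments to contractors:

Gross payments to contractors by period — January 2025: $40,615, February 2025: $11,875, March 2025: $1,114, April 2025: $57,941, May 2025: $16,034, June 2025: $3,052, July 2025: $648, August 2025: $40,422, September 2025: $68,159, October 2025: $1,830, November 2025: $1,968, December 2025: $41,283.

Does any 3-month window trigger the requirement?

January 2025–March 2025: $40,615 + $11,875 + $1,114 = $53,604 (under)
February 2025–April 2025: $11,875 + $1,114 + $57,941 = $70,930 (under)
March 2025–May 2025: $1,114 + $57,941 + $16,034 = $75,089 (under)
April 2025–June 2025: $57,941 + $16,034 + $3,052 = $77,027 (under)
May 2025–July 2025: $16,034 + $3,052 + $648 = $19,734 (under)
June 2025–August 2025: $3,052 + $648 + $40,422 = $44,122 (under)
July 2025–September 2025: $648 + $40,422 + $68,159 = $109,229 (under)
August 2025–October 2025: $40,422 + $68,159 + $1,830 = $110,411 (under)
September 2025–November 2025: $68,159 + $1,830 + $1,968 = $71,957 (under)
October 2025–December 2025: $1,830 + $1,968 + $41,283 = $45,081 (under)
No window exceeds $121,000.

No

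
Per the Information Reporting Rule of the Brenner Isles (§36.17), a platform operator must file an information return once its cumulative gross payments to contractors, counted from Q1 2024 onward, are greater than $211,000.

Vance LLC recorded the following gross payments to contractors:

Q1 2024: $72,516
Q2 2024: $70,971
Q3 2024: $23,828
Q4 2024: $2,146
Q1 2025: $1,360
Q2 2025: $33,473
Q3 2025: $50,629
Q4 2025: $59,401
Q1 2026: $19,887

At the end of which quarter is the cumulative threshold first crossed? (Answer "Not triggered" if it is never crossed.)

Q3 2025

Through Q1 2024: $72,516
Through Q2 2024: $143,487
Through Q3 2024: $167,315
Through Q4 2024: $169,461
Through Q1 2025: $170,821
Through Q2 2025: $204,294
Through Q3 2025: $254,923 ← exceeds threshold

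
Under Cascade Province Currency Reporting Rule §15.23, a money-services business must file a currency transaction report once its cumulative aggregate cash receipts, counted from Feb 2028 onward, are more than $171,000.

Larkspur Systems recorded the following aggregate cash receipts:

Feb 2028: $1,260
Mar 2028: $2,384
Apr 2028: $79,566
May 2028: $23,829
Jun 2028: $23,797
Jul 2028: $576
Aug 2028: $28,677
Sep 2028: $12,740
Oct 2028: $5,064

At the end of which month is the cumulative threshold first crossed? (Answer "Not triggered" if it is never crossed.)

Through Feb 2028: $1,260
Through Mar 2028: $3,644
Through Apr 2028: $83,210
Through May 2028: $107,039
Through Jun 2028: $130,836
Through Jul 2028: $131,412
Through Aug 2028: $160,089
Through Sep 2028: $172,829 ← exceeds threshold

Sep 2028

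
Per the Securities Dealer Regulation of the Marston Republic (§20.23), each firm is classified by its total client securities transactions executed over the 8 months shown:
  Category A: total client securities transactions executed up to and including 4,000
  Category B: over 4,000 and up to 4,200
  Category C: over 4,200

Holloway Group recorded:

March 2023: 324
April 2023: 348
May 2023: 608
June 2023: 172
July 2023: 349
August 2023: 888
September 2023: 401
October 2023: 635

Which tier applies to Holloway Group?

Total client securities transactions executed: 324 + 348 + 608 + 172 + 349 + 888 + 401 + 635 = 3,725.
3,725 ≤ 4,000, so Category A applies.

Category A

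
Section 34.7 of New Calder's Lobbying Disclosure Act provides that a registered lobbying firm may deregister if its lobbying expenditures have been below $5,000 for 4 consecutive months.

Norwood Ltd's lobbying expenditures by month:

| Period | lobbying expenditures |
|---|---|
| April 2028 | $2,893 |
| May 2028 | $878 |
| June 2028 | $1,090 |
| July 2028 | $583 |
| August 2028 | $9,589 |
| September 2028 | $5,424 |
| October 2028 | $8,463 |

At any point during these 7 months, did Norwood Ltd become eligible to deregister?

Yes

Months below $5,000: April 2028, May 2028, June 2028, July 2028.
Longest run of consecutive months below the threshold: 4.
4 ≥ 4, so Norwood Ltd became eligible.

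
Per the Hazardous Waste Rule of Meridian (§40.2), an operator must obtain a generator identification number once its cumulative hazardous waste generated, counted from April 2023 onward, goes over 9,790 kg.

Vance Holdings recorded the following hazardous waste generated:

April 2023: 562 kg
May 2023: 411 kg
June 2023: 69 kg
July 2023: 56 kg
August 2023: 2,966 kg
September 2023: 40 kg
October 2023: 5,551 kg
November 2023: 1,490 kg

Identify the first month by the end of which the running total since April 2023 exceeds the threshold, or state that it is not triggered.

Through April 2023: 562 kg
Through May 2023: 973 kg
Through June 2023: 1,042 kg
Through July 2023: 1,098 kg
Through August 2023: 4,064 kg
Through September 2023: 4,104 kg
Through October 2023: 9,655 kg
Through November 2023: 11,145 kg ← exceeds threshold

November 2023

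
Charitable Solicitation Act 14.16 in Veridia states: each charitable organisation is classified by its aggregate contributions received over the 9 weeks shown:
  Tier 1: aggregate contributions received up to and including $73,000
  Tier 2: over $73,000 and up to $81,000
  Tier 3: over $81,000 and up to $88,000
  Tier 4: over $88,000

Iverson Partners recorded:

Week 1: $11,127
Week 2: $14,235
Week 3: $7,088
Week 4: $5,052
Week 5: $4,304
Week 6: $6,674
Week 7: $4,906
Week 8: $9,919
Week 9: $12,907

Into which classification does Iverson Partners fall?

Aggregate contributions received: $11,127 + $14,235 + $7,088 + $5,052 + $4,304 + $6,674 + $4,906 + $9,919 + $12,907 = $76,212.
$73,000 < $76,212 ≤ $81,000, so Tier 2 applies.

Tier 2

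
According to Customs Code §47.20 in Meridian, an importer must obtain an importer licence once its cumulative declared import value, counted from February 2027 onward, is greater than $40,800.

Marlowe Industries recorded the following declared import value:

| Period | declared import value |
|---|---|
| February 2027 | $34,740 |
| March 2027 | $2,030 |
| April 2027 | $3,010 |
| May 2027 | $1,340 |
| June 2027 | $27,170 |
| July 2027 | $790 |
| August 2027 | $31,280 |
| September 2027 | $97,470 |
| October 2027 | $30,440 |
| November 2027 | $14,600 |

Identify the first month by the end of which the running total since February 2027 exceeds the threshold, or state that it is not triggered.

May 2027

Through February 2027: $34,740
Through March 2027: $36,770
Through April 2027: $39,780
Through May 2027: $41,120 ← exceeds threshold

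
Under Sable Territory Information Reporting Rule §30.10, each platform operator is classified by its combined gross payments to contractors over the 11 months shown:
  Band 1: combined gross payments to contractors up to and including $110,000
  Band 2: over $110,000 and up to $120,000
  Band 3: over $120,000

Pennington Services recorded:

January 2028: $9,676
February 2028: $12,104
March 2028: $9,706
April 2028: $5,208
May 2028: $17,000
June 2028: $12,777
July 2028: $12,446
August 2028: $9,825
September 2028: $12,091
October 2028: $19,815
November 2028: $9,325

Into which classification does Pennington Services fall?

Combined gross payments to contractors: $9,676 + $12,104 + $9,706 + $5,208 + $17,000 + $12,777 + $12,446 + $9,825 + $12,091 + $19,815 + $9,325 = $129,973.
$129,973 > $120,000, so Band 3 applies.

Band 3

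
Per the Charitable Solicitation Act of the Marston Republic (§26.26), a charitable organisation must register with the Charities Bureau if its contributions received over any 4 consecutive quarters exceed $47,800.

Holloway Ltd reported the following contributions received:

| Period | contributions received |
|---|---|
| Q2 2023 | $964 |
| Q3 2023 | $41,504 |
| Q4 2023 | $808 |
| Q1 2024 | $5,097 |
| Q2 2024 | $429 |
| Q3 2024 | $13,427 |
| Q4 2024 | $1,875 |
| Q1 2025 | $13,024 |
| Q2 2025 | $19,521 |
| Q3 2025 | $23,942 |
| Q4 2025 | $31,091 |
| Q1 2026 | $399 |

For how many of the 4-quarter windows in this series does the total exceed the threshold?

Q2 2023–Q1 2024: $964 + $41,504 + $808 + $5,097 = $48,373 (over)
Q3 2023–Q2 2024: $41,504 + $808 + $5,097 + $429 = $47,838 (over)
Q4 2023–Q3 2024: $808 + $5,097 + $429 + $13,427 = $19,761 (under)
Q1 2024–Q4 2024: $5,097 + $429 + $13,427 + $1,875 = $20,828 (under)
Q2 2024–Q1 2025: $429 + $13,427 + $1,875 + $13,024 = $28,755 (under)
Q3 2024–Q2 2025: $13,427 + $1,875 + $13,024 + $19,521 = $47,847 (over)
Q4 2024–Q3 2025: $1,875 + $13,024 + $19,521 + $23,942 = $58,362 (over)
Q1 2025–Q4 2025: $13,024 + $19,521 + $23,942 + $31,091 = $87,578 (over)
Q2 2025–Q1 2026: $19,521 + $23,942 + $31,091 + $399 = $74,953 (over)
6 windows exceed the threshold.

6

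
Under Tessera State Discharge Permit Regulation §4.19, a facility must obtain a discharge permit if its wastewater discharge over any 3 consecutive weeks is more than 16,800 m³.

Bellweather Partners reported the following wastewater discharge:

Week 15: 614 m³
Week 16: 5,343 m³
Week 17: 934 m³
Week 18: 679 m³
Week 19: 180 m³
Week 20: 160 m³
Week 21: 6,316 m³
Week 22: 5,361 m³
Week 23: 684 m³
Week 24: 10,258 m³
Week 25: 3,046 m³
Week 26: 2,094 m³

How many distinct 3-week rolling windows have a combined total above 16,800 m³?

0

Week 15–Week 17: 614 m³ + 5,343 m³ + 934 m³ = 6,891 m³ (under)
Week 16–Week 18: 5,343 m³ + 934 m³ + 679 m³ = 6,956 m³ (under)
Week 17–Week 19: 934 m³ + 679 m³ + 180 m³ = 1,793 m³ (under)
Week 18–Week 20: 679 m³ + 180 m³ + 160 m³ = 1,019 m³ (under)
Week 19–Week 21: 180 m³ + 160 m³ + 6,316 m³ = 6,656 m³ (under)
Week 20–Week 22: 160 m³ + 6,316 m³ + 5,361 m³ = 11,837 m³ (under)
Week 21–Week 23: 6,316 m³ + 5,361 m³ + 684 m³ = 12,361 m³ (under)
Week 22–Week 24: 5,361 m³ + 684 m³ + 10,258 m³ = 16,303 m³ (under)
Week 23–Week 25: 684 m³ + 10,258 m³ + 3,046 m³ = 13,988 m³ (under)
Week 24–Week 26: 10,258 m³ + 3,046 m³ + 2,094 m³ = 15,398 m³ (under)
0 windows exceed the threshold.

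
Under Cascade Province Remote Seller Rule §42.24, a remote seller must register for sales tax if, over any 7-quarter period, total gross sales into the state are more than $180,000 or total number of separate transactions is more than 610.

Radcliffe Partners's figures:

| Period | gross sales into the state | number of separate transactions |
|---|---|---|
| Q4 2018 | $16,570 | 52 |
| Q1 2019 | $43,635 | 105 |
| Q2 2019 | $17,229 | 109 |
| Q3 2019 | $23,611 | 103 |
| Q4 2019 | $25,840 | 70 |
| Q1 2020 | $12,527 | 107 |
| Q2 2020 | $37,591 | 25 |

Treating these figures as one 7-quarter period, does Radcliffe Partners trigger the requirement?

Total gross sales into the state: $16,570 + $43,635 + $17,229 + $23,611 + $25,840 + $12,527 + $37,591 = $177,003 (≤ $180,000).
Total number of separate transactions: 52 + 105 + 109 + 103 + 70 + 107 + 25 = 571 (≤ 610).
The test is 'or': neither threshold is exceeded.

No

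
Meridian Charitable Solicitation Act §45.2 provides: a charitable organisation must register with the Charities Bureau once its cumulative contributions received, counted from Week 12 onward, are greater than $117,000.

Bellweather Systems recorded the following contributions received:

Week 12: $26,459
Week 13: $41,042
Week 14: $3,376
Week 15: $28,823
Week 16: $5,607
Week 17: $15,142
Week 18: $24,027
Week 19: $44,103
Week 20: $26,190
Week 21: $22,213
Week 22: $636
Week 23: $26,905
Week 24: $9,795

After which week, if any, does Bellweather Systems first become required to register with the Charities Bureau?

Through Week 12: $26,459
Through Week 13: $67,501
Through Week 14: $70,877
Through Week 15: $99,700
Through Week 16: $105,307
Through Week 17: $120,449 ← exceeds threshold

Week 17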